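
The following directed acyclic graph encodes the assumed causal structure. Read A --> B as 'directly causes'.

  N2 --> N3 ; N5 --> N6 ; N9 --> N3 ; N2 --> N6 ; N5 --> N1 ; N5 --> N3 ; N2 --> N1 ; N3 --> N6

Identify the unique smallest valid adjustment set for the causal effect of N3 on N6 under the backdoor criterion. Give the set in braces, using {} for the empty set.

{N2, N5}

Variables eligible for adjustment (non-descendants of N3, excluding N3 and N6): {N1, N2, N5, N9}.
Backdoor paths from N3 to N6:
  P1: N3 <- N5 -> N1 <- N2 -> N6
  P2: N3 <- N5 -> N6
  P3: N3 <- N2 -> N1 <- N5 -> N6
  P4: N3 <- N2 -> N6
The empty set is not sufficient: P2 (N3 <- N5 -> N6) has no collider blocking it and no conditioned non-collider, so it is open.
Try {N2, N5}:
  P1: blocked at fork node N5 ∈ conditioning set.
  P2: blocked at fork node N5 ∈ conditioning set.
  P3: blocked at fork node N2 ∈ conditioning set.
  P4: blocked at fork node N2 ∈ conditioning set.
{N2, N5} contains no descendant of N3 and blocks every backdoor path.
Every element of {N2, N5} is needed (dropping N2 leaves P4 open; dropping N5 leaves P2 open), so no proper subset is valid.
Among all size-2 subsets of the eligible variables, only {N2, N5} blocks every backdoor path, so it is the unique smallest valid adjustment set.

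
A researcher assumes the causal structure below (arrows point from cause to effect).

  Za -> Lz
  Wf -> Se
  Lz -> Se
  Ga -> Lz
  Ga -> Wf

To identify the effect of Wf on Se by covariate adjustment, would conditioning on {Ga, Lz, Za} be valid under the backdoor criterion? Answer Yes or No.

Backdoor paths from Wf to Se (paths whose first edge points into Wf):
  P1: Wf <- Ga -> Lz -> Se
Condition 1 (no descendant of Wf in the set): holds — descendants of Wf are {Se}; none are in {Ga, Lz, Za}.
Condition 2 (every backdoor path blocked by {Ga, Lz, Za}):
  P1: blocked at fork node Ga ∈ conditioning set.
{Ga, Lz, Za} satisfies the backdoor criterion.

Yes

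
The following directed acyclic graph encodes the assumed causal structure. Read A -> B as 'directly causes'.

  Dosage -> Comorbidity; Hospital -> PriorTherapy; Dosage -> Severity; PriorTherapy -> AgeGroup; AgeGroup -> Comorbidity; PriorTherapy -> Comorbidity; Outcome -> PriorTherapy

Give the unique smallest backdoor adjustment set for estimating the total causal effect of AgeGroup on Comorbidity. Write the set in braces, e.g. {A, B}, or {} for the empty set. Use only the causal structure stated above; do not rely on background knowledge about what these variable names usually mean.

Variables eligible for adjustment (non-descendants of AgeGroup, excluding AgeGroup and Comorbidity): {Dosage, Hospital, Outcome, PriorTherapy, Severity}.
Backdoor paths from AgeGroup to Comorbidity:
  P1: AgeGroup <- PriorTherapy -> Comorbidity
The empty set is not sufficient: P1 (AgeGroup <- PriorTherapy -> Comorbidity) has no collider blocking it and no conditioned non-collider, so it is open.
Try {PriorTherapy}:
  P1: blocked at fork node PriorTherapy ∈ conditioning set.
{PriorTherapy} contains no descendant of AgeGroup and blocks every backdoor path.
No other singleton works — e.g. {Hospital} leaves P1 open — so {PriorTherapy} is the unique smallest valid adjustment set.

{PriorTherapy}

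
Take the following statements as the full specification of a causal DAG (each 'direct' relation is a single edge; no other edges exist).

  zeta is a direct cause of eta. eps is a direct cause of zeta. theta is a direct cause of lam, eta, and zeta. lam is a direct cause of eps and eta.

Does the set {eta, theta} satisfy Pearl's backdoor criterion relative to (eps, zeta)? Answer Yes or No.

Backdoor paths from eps to zeta (paths whose first edge points into eps):
  P1: eps <- lam <- theta -> zeta
  P2: eps <- lam <- theta -> eta <- zeta
  P3: eps <- lam -> eta <- theta -> zeta
  P4: eps <- lam -> eta <- zeta
Condition 1 (no descendant of eps in the set): FAILS — eta is a descendant of eps.
Condition 2 (every backdoor path blocked by {eta, theta}):
  P1: blocked at fork node theta ∈ conditioning set.
  P2: blocked at fork node theta ∈ conditioning set.
  P3: blocked at fork node theta ∈ conditioning set.
  P4: open — collider(s) eta are conditioned on (or have a conditioned descendant) and no non-collider on the path is in the set.
{eta, theta} does not satisfy the backdoor criterion.

No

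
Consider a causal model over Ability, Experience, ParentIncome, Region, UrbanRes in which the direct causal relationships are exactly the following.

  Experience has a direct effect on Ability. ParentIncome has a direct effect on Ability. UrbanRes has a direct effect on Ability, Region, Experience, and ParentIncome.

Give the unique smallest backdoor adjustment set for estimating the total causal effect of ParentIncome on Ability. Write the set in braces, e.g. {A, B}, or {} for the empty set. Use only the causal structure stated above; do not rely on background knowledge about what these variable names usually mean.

Variables eligible for adjustment (non-descendants of ParentIncome, excluding ParentIncome and Ability): {Experience, Region, UrbanRes}.
Backdoor paths from ParentIncome to Ability:
  P1: ParentIncome <- UrbanRes -> Experience -> Ability
  P2: ParentIncome <- UrbanRes -> Ability
The empty set is not sufficient: P1 (ParentIncome <- UrbanRes -> Experience -> Ability) has no collider blocking it and no conditioned non-collider, so it is open.
Try {UrbanRes}:
  P1: blocked at fork node UrbanRes ∈ conditioning set.
  P2: blocked at fork node UrbanRes ∈ conditioning set.
{UrbanRes} contains no descendant of ParentIncome and blocks every backdoor path.
No other singleton works — e.g. {Experience} leaves P2 open — so {UrbanRes} is the unique smallest valid adjustment set.

{UrbanRes}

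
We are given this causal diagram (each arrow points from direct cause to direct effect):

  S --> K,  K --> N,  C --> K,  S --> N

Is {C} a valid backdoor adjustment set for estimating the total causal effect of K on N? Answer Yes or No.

Backdoor paths from K to N (paths whose first edge points into K):
  P1: K <- S -> N
Condition 1 (no descendant of K in the set): holds — descendants of K are {N}; none are in {C}.
Condition 2 (every backdoor path blocked by {C}):
  P1: open — no interior node is in the conditioning set.
{C} does not satisfy the backdoor criterion.

No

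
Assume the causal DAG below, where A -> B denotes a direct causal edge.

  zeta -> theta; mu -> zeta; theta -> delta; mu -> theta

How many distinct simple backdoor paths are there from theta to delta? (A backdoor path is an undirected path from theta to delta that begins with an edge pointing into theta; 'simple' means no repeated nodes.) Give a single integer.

A backdoor path from theta to delta is any simple undirected path whose first edge points into theta (i.e. leaves theta via a parent).
Parents of theta: {mu, zeta}.
No simple path from any parent of theta reaches delta without revisiting theta, so there are no backdoor paths.

0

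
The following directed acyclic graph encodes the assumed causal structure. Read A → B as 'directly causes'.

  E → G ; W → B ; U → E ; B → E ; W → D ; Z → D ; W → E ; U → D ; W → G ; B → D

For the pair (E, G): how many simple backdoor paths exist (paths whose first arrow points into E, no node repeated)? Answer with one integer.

A backdoor path from E to G is any simple undirected path whose first edge points into E (i.e. leaves E via a parent).
Parents of E: {B, U, W}.
Enumerating:
  P1: E <- U -> D <- W -> G
  P2: E <- U -> D <- B <- W -> G
  P3: E <- W -> G
  P4: E <- B <- W -> G
  P5: E <- B -> D <- W -> G
That exhausts the simple backdoor paths. Count: 5.

5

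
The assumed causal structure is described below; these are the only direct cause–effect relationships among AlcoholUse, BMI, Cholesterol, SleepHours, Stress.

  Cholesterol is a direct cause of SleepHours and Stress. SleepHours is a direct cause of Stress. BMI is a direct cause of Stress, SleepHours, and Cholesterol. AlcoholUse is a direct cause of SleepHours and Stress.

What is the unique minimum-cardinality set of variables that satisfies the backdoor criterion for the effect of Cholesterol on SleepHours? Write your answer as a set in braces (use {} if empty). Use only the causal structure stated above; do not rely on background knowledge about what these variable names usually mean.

{BMI}

Variables eligible for adjustment (non-descendants of Cholesterol, excluding Cholesterol and SleepHours): {AlcoholUse, BMI}.
Backdoor paths from Cholesterol to SleepHours:
  P1: Cholesterol <- BMI -> SleepHours
  P2: Cholesterol <- BMI -> Stress <- AlcoholUse -> SleepHours
  P3: Cholesterol <- BMI -> Stress <- SleepHours
The empty set is not sufficient: P1 (Cholesterol <- BMI -> SleepHours) has no collider blocking it and no conditioned non-collider, so it is open.
Try {BMI}:
  P1: blocked at fork node BMI ∈ conditioning set.
  P2: blocked at fork node BMI ∈ conditioning set.
  P3: blocked at fork node BMI ∈ conditioning set.
{BMI} contains no descendant of Cholesterol and blocks every backdoor path.
No other singleton works — e.g. {AlcoholUse} leaves P1 open — so {BMI} is the unique smallest valid adjustment set.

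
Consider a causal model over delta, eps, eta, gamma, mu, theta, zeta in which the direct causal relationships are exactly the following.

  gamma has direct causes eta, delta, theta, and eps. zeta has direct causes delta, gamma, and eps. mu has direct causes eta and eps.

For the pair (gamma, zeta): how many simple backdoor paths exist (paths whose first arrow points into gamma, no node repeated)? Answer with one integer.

3

A backdoor path from gamma to zeta is any simple undirected path whose first edge points into gamma (i.e. leaves gamma via a parent).
Parents of gamma: {delta, eps, eta, theta}.
Enumerating:
  P1: gamma <- eta -> mu <- eps -> zeta
  P2: gamma <- eps -> zeta
  P3: gamma <- delta -> zeta
That exhausts the simple backdoor paths. Count: 3.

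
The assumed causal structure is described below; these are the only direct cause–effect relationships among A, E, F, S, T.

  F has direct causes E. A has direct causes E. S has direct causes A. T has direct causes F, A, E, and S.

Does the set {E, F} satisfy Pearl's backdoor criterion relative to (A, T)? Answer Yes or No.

Backdoor paths from A to T (paths whose first edge points into A):
  P1: A <- E -> F -> T
  P2: A <- E -> T
Condition 1 (no descendant of A in the set): holds — descendants of A are {S, T}; none are in {E, F}.
Condition 2 (every backdoor path blocked by {E, F}):
  P1: blocked at fork node E ∈ conditioning set.
  P2: blocked at fork node E ∈ conditioning set.
{E, F} satisfies the backdoor criterion.

Yes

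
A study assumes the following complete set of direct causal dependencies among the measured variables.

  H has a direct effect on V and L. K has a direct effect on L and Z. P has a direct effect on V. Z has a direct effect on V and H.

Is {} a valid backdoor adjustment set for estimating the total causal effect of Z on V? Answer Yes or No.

Backdoor paths from Z to V (paths whose first edge points into Z):
  P1: Z <- K -> L <- H -> V
Condition 1 (no descendant of Z in the set): holds — descendants of Z are {H, L, V}; none are in {}.
Condition 2 (every backdoor path blocked by {}):
  P1: blocked at collider L (neither it nor any descendant is in the conditioning set).
{} satisfies the backdoor criterion.

Yes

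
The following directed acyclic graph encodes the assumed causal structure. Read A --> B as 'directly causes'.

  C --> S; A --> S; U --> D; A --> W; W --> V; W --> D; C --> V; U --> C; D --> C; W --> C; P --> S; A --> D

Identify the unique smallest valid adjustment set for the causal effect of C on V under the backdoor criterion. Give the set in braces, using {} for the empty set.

Variables eligible for adjustment (non-descendants of C, excluding C and V): {A, D, P, U, W}.
Backdoor paths from C to V:
  P1: C <- U -> D <- A -> W -> V
  P2: C <- U -> D <- W -> V
  P3: C <- W -> V
  P4: C <- D <- A -> W -> V
  P5: C <- D <- W -> V
The empty set is not sufficient: P3 (C <- W -> V) has no collider blocking it and no conditioned non-collider, so it is open.
Try {W}:
  P1: blocked at collider D (neither it nor any descendant is in the conditioning set).
  P2: blocked at collider D (neither it nor any descendant is in the conditioning set).
  P3: blocked at fork node W ∈ conditioning set.
  P4: blocked at chain node W ∈ conditioning set.
  P5: blocked at fork node W ∈ conditioning set.
{W} contains no descendant of C and blocks every backdoor path.
No other singleton works — e.g. {U} leaves P3 open — so {W} is the unique smallest valid adjustment set.

{W}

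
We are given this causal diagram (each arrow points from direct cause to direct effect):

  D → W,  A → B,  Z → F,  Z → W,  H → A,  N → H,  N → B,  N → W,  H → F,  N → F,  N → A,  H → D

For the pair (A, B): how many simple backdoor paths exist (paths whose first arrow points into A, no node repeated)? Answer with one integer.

A backdoor path from A to B is any simple undirected path whose first edge points into A (i.e. leaves A via a parent).
Parents of A: {H, N}.
Enumerating:
  P1: A <- N -> B
  P2: A <- H <- N -> B
  P3: A <- H -> D -> W <- N -> B
  P4: A <- H -> D -> W <- Z -> F <- N -> B
  P5: A <- H -> F <- N -> B
  P6: A <- H -> F <- Z -> W <- N -> B
That exhausts the simple backdoor paths. Count: 6.

6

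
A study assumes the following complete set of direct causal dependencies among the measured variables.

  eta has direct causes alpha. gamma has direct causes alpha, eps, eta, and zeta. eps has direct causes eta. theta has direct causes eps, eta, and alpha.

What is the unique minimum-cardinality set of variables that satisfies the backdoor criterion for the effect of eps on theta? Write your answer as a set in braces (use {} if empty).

Variables eligible for adjustment (non-descendants of eps, excluding eps and theta): {alpha, eta, zeta}.
Backdoor paths from eps to theta:
  P1: eps <- eta <- alpha -> theta
  P2: eps <- eta -> theta
  P3: eps <- eta -> gamma <- alpha -> theta
The empty set is not sufficient: P1 (eps <- eta <- alpha -> theta) has no collider blocking it and no conditioned non-collider, so it is open.
Try {eta}:
  P1: blocked at chain node eta ∈ conditioning set.
  P2: blocked at fork node eta ∈ conditioning set.
  P3: blocked at fork node eta ∈ conditioning set.
{eta} contains no descendant of eps and blocks every backdoor path.
No other singleton works — e.g. {alpha} leaves P2 open — so {eta} is the unique smallest valid adjustment set.

{eta}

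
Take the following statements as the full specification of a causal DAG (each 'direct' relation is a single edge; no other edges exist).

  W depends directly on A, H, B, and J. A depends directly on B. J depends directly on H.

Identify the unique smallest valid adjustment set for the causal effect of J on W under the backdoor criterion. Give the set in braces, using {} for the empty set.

{H}

Variables eligible for adjustment (non-descendants of J, excluding J and W): {A, B, H}.
Backdoor paths from J to W:
  P1: J <- H -> W
The empty set is not sufficient: P1 (J <- H -> W) has no collider blocking it and no conditioned non-collider, so it is open.
Try {H}:
  P1: blocked at fork node H ∈ conditioning set.
{H} contains no descendant of J and blocks every backdoor path.
No other singleton works — e.g. {B} leaves P1 open — so {H} is the unique smallest valid adjustment set.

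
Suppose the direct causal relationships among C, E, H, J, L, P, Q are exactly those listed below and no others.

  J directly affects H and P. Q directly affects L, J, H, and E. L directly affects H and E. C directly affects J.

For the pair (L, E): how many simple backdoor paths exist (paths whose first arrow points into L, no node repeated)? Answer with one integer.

1

A backdoor path from L to E is any simple undirected path whose first edge points into L (i.e. leaves L via a parent).
Parents of L: {Q}.
Enumerating:
  P1: L <- Q -> E
That exhausts the simple backdoor paths. Count: 1.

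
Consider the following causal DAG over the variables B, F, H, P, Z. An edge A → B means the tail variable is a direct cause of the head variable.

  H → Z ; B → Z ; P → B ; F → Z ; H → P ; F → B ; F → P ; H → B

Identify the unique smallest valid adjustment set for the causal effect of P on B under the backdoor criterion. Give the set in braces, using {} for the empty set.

Variables eligible for adjustment (non-descendants of P, excluding P and B): {F, H}.
Backdoor paths from P to B:
  P1: P <- F -> B
  P2: P <- F -> Z <- H -> B
  P3: P <- F -> Z <- B
  P4: P <- H -> B
  P5: P <- H -> Z <- F -> B
  P6: P <- H -> Z <- B
The empty set is not sufficient: P1 (P <- F -> B) has no collider blocking it and no conditioned non-collider, so it is open.
Try {F, H}:
  P1: blocked at fork node F ∈ conditioning set.
  P2: blocked at fork node F ∈ conditioning set.
  P3: blocked at fork node F ∈ conditioning set.
  P4: blocked at fork node H ∈ conditioning set.
  P5: blocked at fork node H ∈ conditioning set.
  P6: blocked at fork node H ∈ conditioning set.
{F, H} contains no descendant of P and blocks every backdoor path.
Every element of {F, H} is needed (dropping F leaves P1 open; dropping H leaves P4 open), so no proper subset is valid.
Among all size-2 subsets of the eligible variables, only {F, H} blocks every backdoor path, so it is the unique smallest valid adjustment set.

{F, H}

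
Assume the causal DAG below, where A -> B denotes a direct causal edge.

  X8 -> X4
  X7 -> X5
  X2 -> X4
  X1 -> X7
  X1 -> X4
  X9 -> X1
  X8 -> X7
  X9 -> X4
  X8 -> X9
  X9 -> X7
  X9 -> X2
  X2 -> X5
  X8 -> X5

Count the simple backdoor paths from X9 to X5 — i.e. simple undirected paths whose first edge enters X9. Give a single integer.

5

A backdoor path from X9 to X5 is any simple undirected path whose first edge points into X9 (i.e. leaves X9 via a parent).
Parents of X9: {X8}.
Enumerating:
  P1: X9 <- X8 -> X7 <- X1 -> X4 <- X2 -> X5
  P2: X9 <- X8 -> X7 -> X5
  P3: X9 <- X8 -> X5
  P4: X9 <- X8 -> X4 <- X1 -> X7 -> X5
  P5: X9 <- X8 -> X4 <- X2 -> X5
That exhausts the simple backdoor paths. Count: 5.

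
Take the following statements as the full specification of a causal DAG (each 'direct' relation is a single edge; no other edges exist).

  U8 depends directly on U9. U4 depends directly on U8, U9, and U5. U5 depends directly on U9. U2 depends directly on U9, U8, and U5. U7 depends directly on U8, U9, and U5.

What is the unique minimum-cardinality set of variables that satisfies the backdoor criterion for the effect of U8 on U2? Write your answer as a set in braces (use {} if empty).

{U9}

Variables eligible for adjustment (non-descendants of U8, excluding U8 and U2): {U5, U9}.
Backdoor paths from U8 to U2:
  P1: U8 <- U9 -> U5 -> U2
  P2: U8 <- U9 -> U7 <- U5 -> U2
  P3: U8 <- U9 -> U2
  P4: U8 <- U9 -> U4 <- U5 -> U2
The empty set is not sufficient: P1 (U8 <- U9 -> U5 -> U2) has no collider blocking it and no conditioned non-collider, so it is open.
Try {U9}:
  P1: blocked at fork node U9 ∈ conditioning set.
  P2: blocked at fork node U9 ∈ conditioning set.
  P3: blocked at fork node U9 ∈ conditioning set.
  P4: blocked at fork node U9 ∈ conditioning set.
{U9} contains no descendant of U8 and blocks every backdoor path.
No other singleton works — e.g. {U5} leaves P3 open — so {U9} is the unique smallest valid adjustment set.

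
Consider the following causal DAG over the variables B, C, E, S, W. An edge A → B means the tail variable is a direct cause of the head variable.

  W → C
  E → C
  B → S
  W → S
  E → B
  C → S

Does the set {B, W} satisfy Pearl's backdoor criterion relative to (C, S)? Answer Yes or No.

Backdoor paths from C to S (paths whose first edge points into C):
  P1: C <- E -> B -> S
  P2: C <- W -> S
Condition 1 (no descendant of C in the set): holds — descendants of C are {S}; none are in {B, W}.
Condition 2 (every backdoor path blocked by {B, W}):
  P1: blocked at chain node B ∈ conditioning set.
  P2: blocked at fork node W ∈ conditioning set.
{B, W} satisfies the backdoor criterion.

Yes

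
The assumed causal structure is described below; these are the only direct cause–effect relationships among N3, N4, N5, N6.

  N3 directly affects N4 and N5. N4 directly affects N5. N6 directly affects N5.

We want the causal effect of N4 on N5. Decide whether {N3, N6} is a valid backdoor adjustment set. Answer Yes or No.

Backdoor paths from N4 to N5 (paths whose first edge points into N4):
  P1: N4 <- N3 -> N5
Condition 1 (no descendant of N4 in the set): holds — descendants of N4 are {N5}; none are in {N3, N6}.
Condition 2 (every backdoor path blocked by {N3, N6}):
  P1: blocked at fork node N3 ∈ conditioning set.
{N3, N6} satisfies the backdoor criterion.

Yes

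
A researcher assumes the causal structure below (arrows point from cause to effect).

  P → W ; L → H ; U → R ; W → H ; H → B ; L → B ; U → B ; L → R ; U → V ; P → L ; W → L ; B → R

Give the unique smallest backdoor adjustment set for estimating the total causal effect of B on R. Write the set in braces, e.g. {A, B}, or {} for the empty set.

{L, U}

Variables eligible for adjustment (non-descendants of B, excluding B and R): {H, L, P, U, V, W}.
Backdoor paths from B to R:
  P1: B <- U -> R
  P2: B <- L -> R
  P3: B <- H <- W <- P -> L -> R
  P4: B <- H <- W -> L -> R
  P5: B <- H <- L -> R
The empty set is not sufficient: P1 (B <- U -> R) has no collider blocking it and no conditioned non-collider, so it is open.
Try {L, U}:
  P1: blocked at fork node U ∈ conditioning set.
  P2: blocked at fork node L ∈ conditioning set.
  P3: blocked at chain node L ∈ conditioning set.
  P4: blocked at chain node L ∈ conditioning set.
  P5: blocked at fork node L ∈ conditioning set.
{L, U} contains no descendant of B and blocks every backdoor path.
Every element of {L, U} is needed (dropping L leaves P2 open; dropping U leaves P1 open), so no proper subset is valid.
Among all size-2 subsets of the eligible variables, only {L, U} blocks every backdoor path, so it is the unique smallest valid adjustment set.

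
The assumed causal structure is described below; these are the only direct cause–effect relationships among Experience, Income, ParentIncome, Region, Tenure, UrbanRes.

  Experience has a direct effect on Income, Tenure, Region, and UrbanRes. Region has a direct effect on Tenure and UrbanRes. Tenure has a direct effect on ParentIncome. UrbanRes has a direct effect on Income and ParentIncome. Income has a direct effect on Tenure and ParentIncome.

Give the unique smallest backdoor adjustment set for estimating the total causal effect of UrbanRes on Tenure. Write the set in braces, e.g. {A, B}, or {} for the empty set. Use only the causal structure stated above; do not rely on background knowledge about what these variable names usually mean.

Variables eligible for adjustment (non-descendants of UrbanRes, excluding UrbanRes and Tenure): {Experience, Region}.
Backdoor paths from UrbanRes to Tenure:
  P1: UrbanRes <- Experience -> Region -> Tenure
  P2: UrbanRes <- Experience -> Income -> Tenure
  P3: UrbanRes <- Experience -> Income -> ParentIncome <- Tenure
  P4: UrbanRes <- Experience -> Tenure
  P5: UrbanRes <- Region <- Experience -> Income -> Tenure
  P6: UrbanRes <- Region <- Experience -> Income -> ParentIncome <- Tenure
  P7: UrbanRes <- Region <- Experience -> Tenure
  P8: UrbanRes <- Region -> Tenure
The empty set is not sufficient: P1 (UrbanRes <- Experience -> Region -> Tenure) has no collider blocking it and no conditioned non-collider, so it is open.
Try {Experience, Region}:
  P1: blocked at fork node Experience ∈ conditioning set.
  P2: blocked at fork node Experience ∈ conditioning set.
  P3: blocked at fork node Experience ∈ conditioning set.
  P4: blocked at fork node Experience ∈ conditioning set.
  P5: blocked at chain node Region ∈ conditioning set.
  P6: blocked at chain node Region ∈ conditioning set.
  P7: blocked at chain node Region ∈ conditioning set.
  P8: blocked at fork node Region ∈ conditioning set.
{Experience, Region} contains no descendant of UrbanRes and blocks every backdoor path.
Every element of {Experience, Region} is needed (dropping Experience leaves P2 open; dropping Region leaves P8 open), so no proper subset is valid.
Among all size-2 subsets of the eligible variables, only {Experience, Region} blocks every backdoor path, so it is the unique smallest valid adjustment set.

{Experience, Region}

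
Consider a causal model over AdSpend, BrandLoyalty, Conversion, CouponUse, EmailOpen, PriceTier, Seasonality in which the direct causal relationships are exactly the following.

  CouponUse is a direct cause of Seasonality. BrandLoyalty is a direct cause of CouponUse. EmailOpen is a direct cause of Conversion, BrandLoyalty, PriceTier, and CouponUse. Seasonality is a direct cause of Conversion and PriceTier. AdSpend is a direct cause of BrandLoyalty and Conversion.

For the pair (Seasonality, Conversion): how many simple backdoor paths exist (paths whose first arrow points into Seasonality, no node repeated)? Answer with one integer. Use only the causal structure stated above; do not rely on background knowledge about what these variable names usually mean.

A backdoor path from Seasonality to Conversion is any simple undirected path whose first edge points into Seasonality (i.e. leaves Seasonality via a parent).
Parents of Seasonality: {CouponUse}.
Enumerating:
  P1: Seasonality <- CouponUse <- EmailOpen -> BrandLoyalty <- AdSpend -> Conversion
  P2: Seasonality <- CouponUse <- EmailOpen -> Conversion
  P3: Seasonality <- CouponUse <- BrandLoyalty <- EmailOpen -> Conversion
  P4: Seasonality <- CouponUse <- BrandLoyalty <- AdSpend -> Conversion
That exhausts the simple backdoor paths. Count: 4.

4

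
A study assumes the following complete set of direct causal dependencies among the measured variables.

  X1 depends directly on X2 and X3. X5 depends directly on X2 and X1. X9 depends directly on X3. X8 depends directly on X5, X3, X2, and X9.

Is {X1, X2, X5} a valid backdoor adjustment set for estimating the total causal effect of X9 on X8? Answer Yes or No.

No

Backdoor paths from X9 to X8 (paths whose first edge points into X9):
  P1: X9 <- X3 -> X1 <- X2 -> X5 -> X8
  P2: X9 <- X3 -> X1 <- X2 -> X8
  P3: X9 <- X3 -> X1 -> X5 <- X2 -> X8
  P4: X9 <- X3 -> X1 -> X5 -> X8
  P5: X9 <- X3 -> X8
Condition 1 (no descendant of X9 in the set): holds — descendants of X9 are {X8}; none are in {X1, X2, X5}.
Condition 2 (every backdoor path blocked by {X1, X2, X5}):
  P1: blocked at fork node X2 ∈ conditioning set.
  P2: blocked at fork node X2 ∈ conditioning set.
  P3: blocked at chain node X1 ∈ conditioning set.
  P4: blocked at chain node X1 ∈ conditioning set.
  P5: open — no interior node is in the conditioning set.
{X1, X2, X5} does not satisfy the backdoor criterion.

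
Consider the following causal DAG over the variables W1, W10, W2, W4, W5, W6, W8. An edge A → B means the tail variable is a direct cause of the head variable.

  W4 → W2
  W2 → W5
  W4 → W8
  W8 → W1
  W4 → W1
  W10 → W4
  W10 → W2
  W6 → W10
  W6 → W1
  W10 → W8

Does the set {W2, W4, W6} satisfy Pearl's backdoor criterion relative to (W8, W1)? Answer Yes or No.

Yes

Backdoor paths from W8 to W1 (paths whose first edge points into W8):
  P1: W8 <- W10 <- W6 -> W1
  P2: W8 <- W10 -> W4 -> W1
  P3: W8 <- W10 -> W2 <- W4 -> W1
  P4: W8 <- W4 <- W10 <- W6 -> W1
  P5: W8 <- W4 -> W2 <- W10 <- W6 -> W1
  P6: W8 <- W4 -> W1
Condition 1 (no descendant of W8 in the set): holds — descendants of W8 are {W1}; none are in {W2, W4, W6}.
Condition 2 (every backdoor path blocked by {W2, W4, W6}):
  P1: blocked at fork node W6 ∈ conditioning set.
  P2: blocked at chain node W4 ∈ conditioning set.
  P3: blocked at fork node W4 ∈ conditioning set.
  P4: blocked at chain node W4 ∈ conditioning set.
  P5: blocked at fork node W4 ∈ conditioning set.
  P6: blocked at fork node W4 ∈ conditioning set.
{W2, W4, W6} satisfies the backdoor criterion.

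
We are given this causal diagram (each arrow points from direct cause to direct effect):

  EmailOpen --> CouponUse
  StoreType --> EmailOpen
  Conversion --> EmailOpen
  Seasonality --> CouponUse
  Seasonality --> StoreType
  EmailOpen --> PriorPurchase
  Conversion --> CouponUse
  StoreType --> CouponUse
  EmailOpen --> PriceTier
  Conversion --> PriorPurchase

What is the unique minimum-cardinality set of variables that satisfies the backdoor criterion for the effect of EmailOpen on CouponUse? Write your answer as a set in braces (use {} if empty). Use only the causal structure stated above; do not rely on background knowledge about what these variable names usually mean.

{Conversion, StoreType}

Variables eligible for adjustment (non-descendants of EmailOpen, excluding EmailOpen and CouponUse): {Conversion, Seasonality, StoreType}.
Backdoor paths from EmailOpen to CouponUse:
  P1: EmailOpen <- StoreType <- Seasonality -> CouponUse
  P2: EmailOpen <- StoreType -> CouponUse
  P3: EmailOpen <- Conversion -> CouponUse
The empty set is not sufficient: P1 (EmailOpen <- StoreType <- Seasonality -> CouponUse) has no collider blocking it and no conditioned non-collider, so it is open.
Try {Conversion, StoreType}:
  P1: blocked at chain node StoreType ∈ conditioning set.
  P2: blocked at fork node StoreType ∈ conditioning set.
  P3: blocked at fork node Conversion ∈ conditioning set.
{Conversion, StoreType} contains no descendant of EmailOpen and blocks every backdoor path.
Every element of {Conversion, StoreType} is needed (dropping Conversion leaves P3 open; dropping StoreType leaves P1 open), so no proper subset is valid.
Among all size-2 subsets of the eligible variables, only {Conversion, StoreType} blocks every backdoor path, so it is the unique smallest valid adjustment set.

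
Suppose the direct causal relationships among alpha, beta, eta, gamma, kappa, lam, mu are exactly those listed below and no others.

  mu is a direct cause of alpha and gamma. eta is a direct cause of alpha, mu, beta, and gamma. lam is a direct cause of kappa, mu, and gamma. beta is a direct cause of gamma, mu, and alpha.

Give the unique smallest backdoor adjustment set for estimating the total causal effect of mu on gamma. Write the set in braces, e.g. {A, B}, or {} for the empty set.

Variables eligible for adjustment (non-descendants of mu, excluding mu and gamma): {beta, eta, kappa, lam}.
Backdoor paths from mu to gamma:
  P1: mu <- eta -> beta -> gamma
  P2: mu <- eta -> alpha <- beta -> gamma
  P3: mu <- eta -> gamma
  P4: mu <- beta <- eta -> gamma
  P5: mu <- beta -> alpha <- eta -> gamma
  P6: mu <- beta -> gamma
  P7: mu <- lam -> gamma
The empty set is not sufficient: P1 (mu <- eta -> beta -> gamma) has no collider blocking it and no conditioned non-collider, so it is open.
Try {beta, eta, lam}:
  P1: blocked at fork node eta ∈ conditioning set.
  P2: blocked at fork node eta ∈ conditioning set.
  P3: blocked at fork node eta ∈ conditioning set.
  P4: blocked at chain node beta ∈ conditioning set.
  P5: blocked at fork node beta ∈ conditioning set.
  P6: blocked at fork node beta ∈ conditioning set.
  P7: blocked at fork node lam ∈ conditioning set.
{beta, eta, lam} contains no descendant of mu and blocks every backdoor path.
Every element of {beta, eta, lam} is needed (dropping beta leaves P6 open; dropping eta leaves P3 open; dropping lam leaves P7 open), so no proper subset is valid.
Among all size-3 subsets of the eligible variables, only {beta, eta, lam} blocks every backdoor path, so it is the unique smallest valid adjustment set.

{beta, eta, lam}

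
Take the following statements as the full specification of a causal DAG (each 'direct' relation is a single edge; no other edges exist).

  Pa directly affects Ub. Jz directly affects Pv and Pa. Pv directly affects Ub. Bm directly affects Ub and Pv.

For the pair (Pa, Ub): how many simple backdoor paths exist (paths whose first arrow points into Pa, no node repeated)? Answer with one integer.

A backdoor path from Pa to Ub is any simple undirected path whose first edge points into Pa (i.e. leaves Pa via a parent).
Parents of Pa: {Jz}.
Enumerating:
  P1: Pa <- Jz -> Pv <- Bm -> Ub
  P2: Pa <- Jz -> Pv -> Ub
That exhausts the simple backdoor paths. Count: 2.

2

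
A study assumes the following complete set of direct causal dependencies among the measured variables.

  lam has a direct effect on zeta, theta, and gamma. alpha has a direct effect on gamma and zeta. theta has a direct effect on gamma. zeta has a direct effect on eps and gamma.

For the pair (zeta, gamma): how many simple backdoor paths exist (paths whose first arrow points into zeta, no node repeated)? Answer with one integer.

3

A backdoor path from zeta to gamma is any simple undirected path whose first edge points into zeta (i.e. leaves zeta via a parent).
Parents of zeta: {alpha, lam}.
Enumerating:
  P1: zeta <- lam -> theta -> gamma
  P2: zeta <- lam -> gamma
  P3: zeta <- alpha -> gamma
That exhausts the simple backdoor paths. Count: 3.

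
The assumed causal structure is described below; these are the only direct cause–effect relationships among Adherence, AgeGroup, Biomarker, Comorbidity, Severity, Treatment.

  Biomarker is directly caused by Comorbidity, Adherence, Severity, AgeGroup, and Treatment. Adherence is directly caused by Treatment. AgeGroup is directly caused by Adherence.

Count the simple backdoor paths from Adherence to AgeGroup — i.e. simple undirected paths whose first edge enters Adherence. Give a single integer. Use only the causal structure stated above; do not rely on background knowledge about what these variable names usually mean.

A backdoor path from Adherence to AgeGroup is any simple undirected path whose first edge points into Adherence (i.e. leaves Adherence via a parent).
Parents of Adherence: {Treatment}.
Enumerating:
  P1: Adherence <- Treatment -> Biomarker <- AgeGroup
That exhausts the simple backdoor paths. Count: 1.

1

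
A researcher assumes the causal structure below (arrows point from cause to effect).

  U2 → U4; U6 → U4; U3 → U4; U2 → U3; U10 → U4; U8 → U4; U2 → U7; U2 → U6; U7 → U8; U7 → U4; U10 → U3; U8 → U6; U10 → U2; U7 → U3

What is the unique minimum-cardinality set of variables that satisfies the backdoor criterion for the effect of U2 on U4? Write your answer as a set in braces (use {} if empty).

{U10}

Variables eligible for adjustment (non-descendants of U2, excluding U2 and U4): {U10}.
Backdoor paths from U2 to U4:
  P1: U2 <- U10 -> U3 <- U7 -> U8 -> U6 -> U4
  P2: U2 <- U10 -> U3 <- U7 -> U8 -> U4
  P3: U2 <- U10 -> U3 <- U7 -> U4
  P4: U2 <- U10 -> U3 -> U4
  P5: U2 <- U10 -> U4
The empty set is not sufficient: P4 (U2 <- U10 -> U3 -> U4) has no collider blocking it and no conditioned non-collider, so it is open.
Try {U10}:
  P1: blocked at fork node U10 ∈ conditioning set.
  P2: blocked at fork node U10 ∈ conditioning set.
  P3: blocked at fork node U10 ∈ conditioning set.
  P4: blocked at fork node U10 ∈ conditioning set.
  P5: blocked at fork node U10 ∈ conditioning set.
{U10} contains no descendant of U2 and blocks every backdoor path.
{U10} is the unique smallest valid adjustment set.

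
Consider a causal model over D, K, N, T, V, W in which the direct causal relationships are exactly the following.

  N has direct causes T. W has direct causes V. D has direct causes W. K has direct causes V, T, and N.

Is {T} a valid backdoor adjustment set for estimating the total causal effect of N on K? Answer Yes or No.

Yes

Backdoor paths from N to K (paths whose first edge points into N):
  P1: N <- T -> K
Condition 1 (no descendant of N in the set): holds — descendants of N are {K}; none are in {T}.
Condition 2 (every backdoor path blocked by {T}):
  P1: blocked at fork node T ∈ conditioning set.
{T} satisfies the backdoor criterion.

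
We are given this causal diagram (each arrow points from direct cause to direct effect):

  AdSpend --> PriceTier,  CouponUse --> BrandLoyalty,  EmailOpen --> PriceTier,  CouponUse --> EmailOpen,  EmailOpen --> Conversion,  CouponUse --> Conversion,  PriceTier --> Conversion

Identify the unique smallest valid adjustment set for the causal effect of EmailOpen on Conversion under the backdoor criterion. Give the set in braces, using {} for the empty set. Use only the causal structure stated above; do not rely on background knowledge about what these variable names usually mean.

Variables eligible for adjustment (non-descendants of EmailOpen, excluding EmailOpen and Conversion): {AdSpend, BrandLoyalty, CouponUse}.
Backdoor paths from EmailOpen to Conversion:
  P1: EmailOpen <- CouponUse -> Conversion
The empty set is not sufficient: P1 (EmailOpen <- CouponUse -> Conversion) has no collider blocking it and no conditioned non-collider, so it is open.
Try {CouponUse}:
  P1: blocked at fork node CouponUse ∈ conditioning set.
{CouponUse} contains no descendant of EmailOpen and blocks every backdoor path.
No other singleton works — e.g. {AdSpend} leaves P1 open — so {CouponUse} is the unique smallest valid adjustment set.

{CouponUse}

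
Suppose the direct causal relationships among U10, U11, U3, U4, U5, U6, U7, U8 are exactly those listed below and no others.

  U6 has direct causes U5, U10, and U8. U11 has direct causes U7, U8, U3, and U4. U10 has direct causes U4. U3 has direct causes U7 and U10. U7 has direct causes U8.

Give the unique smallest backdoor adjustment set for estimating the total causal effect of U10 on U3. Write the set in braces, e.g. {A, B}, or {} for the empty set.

Variables eligible for adjustment (non-descendants of U10, excluding U10 and U3): {U4, U5, U7, U8}.
Backdoor paths from U10 to U3:
  P1: U10 <- U4 -> U11 <- U8 -> U7 -> U3
  P2: U10 <- U4 -> U11 <- U7 -> U3
  P3: U10 <- U4 -> U11 <- U3
Each backdoor path contains an unconditioned collider, so every path is already blocked with the empty conditioning set:
  P1: blocked at collider U11 (neither it nor any descendant is in the conditioning set).
  P2: blocked at collider U11 (neither it nor any descendant is in the conditioning set).
  P3: blocked at collider U11 (neither it nor any descendant is in the conditioning set).
The empty set is therefore the unique smallest valid set.

{}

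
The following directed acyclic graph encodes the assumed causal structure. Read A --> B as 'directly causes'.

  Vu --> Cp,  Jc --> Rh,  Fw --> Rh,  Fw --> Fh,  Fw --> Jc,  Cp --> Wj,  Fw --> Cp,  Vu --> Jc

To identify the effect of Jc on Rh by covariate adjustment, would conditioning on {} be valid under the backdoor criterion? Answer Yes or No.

Backdoor paths from Jc to Rh (paths whose first edge points into Jc):
  P1: Jc <- Fw -> Rh
  P2: Jc <- Vu -> Cp <- Fw -> Rh
Condition 1 (no descendant of Jc in the set): holds — descendants of Jc are {Rh}; none are in {}.
Condition 2 (every backdoor path blocked by {}):
  P1: open — no interior node is in the conditioning set.
  P2: blocked at collider Cp (neither it nor any descendant is in the conditioning set).
{} does not satisfy the backdoor criterion.

No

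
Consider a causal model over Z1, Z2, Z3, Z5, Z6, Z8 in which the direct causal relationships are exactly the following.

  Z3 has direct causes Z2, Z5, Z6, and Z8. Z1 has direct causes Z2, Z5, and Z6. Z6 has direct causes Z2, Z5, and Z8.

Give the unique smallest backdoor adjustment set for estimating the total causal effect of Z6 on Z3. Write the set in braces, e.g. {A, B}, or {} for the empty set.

{Z2, Z5, Z8}

Variables eligible for adjustment (non-descendants of Z6, excluding Z6 and Z3): {Z2, Z5, Z8}.
Backdoor paths from Z6 to Z3:
  P1: Z6 <- Z5 -> Z1 <- Z2 -> Z3
  P2: Z6 <- Z5 -> Z3
  P3: Z6 <- Z8 -> Z3
  P4: Z6 <- Z2 -> Z1 <- Z5 -> Z3
  P5: Z6 <- Z2 -> Z3
The empty set is not sufficient: P2 (Z6 <- Z5 -> Z3) has no collider blocking it and no conditioned non-collider, so it is open.
Try {Z2, Z5, Z8}:
  P1: blocked at fork node Z5 ∈ conditioning set.
  P2: blocked at fork node Z5 ∈ conditioning set.
  P3: blocked at fork node Z8 ∈ conditioning set.
  P4: blocked at fork node Z2 ∈ conditioning set.
  P5: blocked at fork node Z2 ∈ conditioning set.
{Z2, Z5, Z8} contains no descendant of Z6 and blocks every backdoor path.
Every element of {Z2, Z5, Z8} is needed (dropping Z2 leaves P5 open; dropping Z5 leaves P2 open; dropping Z8 leaves P3 open), so no proper subset is valid.
Among all size-3 subsets of the eligible variables, only {Z2, Z5, Z8} blocks every backdoor path, so it is the unique smallest valid adjustment set.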